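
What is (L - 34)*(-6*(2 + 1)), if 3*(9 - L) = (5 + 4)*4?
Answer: 666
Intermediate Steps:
L = -3 (L = 9 - (5 + 4)*4/3 = 9 - 3*4 = 9 - 1/3*36 = 9 - 12 = -3)
(L - 34)*(-6*(2 + 1)) = (-3 - 34)*(-6*(2 + 1)) = -(-222)*3 = -37*(-18) = 666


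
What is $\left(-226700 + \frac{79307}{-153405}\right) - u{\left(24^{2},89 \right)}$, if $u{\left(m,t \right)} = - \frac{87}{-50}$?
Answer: $- \frac{347772597317}{1534050} \approx -2.267 \cdot 10^{5}$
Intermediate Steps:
$u{\left(m,t \right)} = \frac{87}{50}$ ($u{\left(m,t \right)} = \left(-87\right) \left(- \frac{1}{50}\right) = \frac{87}{50}$)
$\left(-226700 + \frac{79307}{-153405}\right) - u{\left(24^{2},89 \right)} = \left(-226700 + \frac{79307}{-153405}\right) - \frac{87}{50} = \left(-226700 + 79307 \left(- \frac{1}{153405}\right)\right) - \frac{87}{50} = \left(-226700 - \frac{79307}{153405}\right) - \frac{87}{50} = - \frac{34776992807}{153405} - \frac{87}{50} = - \frac{347772597317}{1534050}$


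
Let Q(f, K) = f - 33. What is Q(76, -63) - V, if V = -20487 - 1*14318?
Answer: 34848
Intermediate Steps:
V = -34805 (V = -20487 - 14318 = -34805)
Q(f, K) = -33 + f
Q(76, -63) - V = (-33 + 76) - 1*(-34805) = 43 + 34805 = 34848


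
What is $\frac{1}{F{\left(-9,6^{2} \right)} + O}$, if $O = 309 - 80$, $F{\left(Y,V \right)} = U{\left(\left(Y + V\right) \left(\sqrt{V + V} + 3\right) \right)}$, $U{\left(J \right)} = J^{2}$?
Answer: $\frac{29639}{1068193106} - \frac{6561 \sqrt{2}}{534096553} \approx 1.0374 \cdot 10^{-5}$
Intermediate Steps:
$F{\left(Y,V \right)} = \left(3 + \sqrt{2} \sqrt{V}\right)^{2} \left(V + Y\right)^{2}$ ($F{\left(Y,V \right)} = \left(\left(Y + V\right) \left(\sqrt{V + V} + 3\right)\right)^{2} = \left(\left(V + Y\right) \left(\sqrt{2 V} + 3\right)\right)^{2} = \left(\left(V + Y\right) \left(\sqrt{2} \sqrt{V} + 3\right)\right)^{2} = \left(\left(V + Y\right) \left(3 + \sqrt{2} \sqrt{V}\right)\right)^{2} = \left(\left(3 + \sqrt{2} \sqrt{V}\right) \left(V + Y\right)\right)^{2} = \left(3 + \sqrt{2} \sqrt{V}\right)^{2} \left(V + Y\right)^{2}$)
$O = 229$ ($O = 309 - 80 = 229$)
$\frac{1}{F{\left(-9,6^{2} \right)} + O} = \frac{1}{\left(3 \cdot 6^{2} + 3 \left(-9\right) + \sqrt{2} \left(6^{2}\right)^{\frac{3}{2}} - 9 \sqrt{2} \sqrt{6^{2}}\right)^{2} + 229} = \frac{1}{\left(3 \cdot 36 - 27 + \sqrt{2} \cdot 36^{\frac{3}{2}} - 9 \sqrt{2} \sqrt{36}\right)^{2} + 229} = \frac{1}{\left(108 - 27 + \sqrt{2} \cdot 216 - 9 \sqrt{2} \cdot 6\right)^{2} + 229} = \frac{1}{\left(108 - 27 + 216 \sqrt{2} - 54 \sqrt{2}\right)^{2} + 229} = \frac{1}{\left(81 + 162 \sqrt{2}\right)^{2} + 229} = \frac{1}{229 + \left(81 + 162 \sqrt{2}\right)^{2}}$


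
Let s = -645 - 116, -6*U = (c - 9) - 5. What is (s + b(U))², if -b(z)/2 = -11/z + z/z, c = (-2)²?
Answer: 14055001/25 ≈ 5.6220e+5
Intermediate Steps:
c = 4
U = 5/3 (U = -((4 - 9) - 5)/6 = -(-5 - 5)/6 = -⅙*(-10) = 5/3 ≈ 1.6667)
s = -761
b(z) = -2 + 22/z (b(z) = -2*(-11/z + z/z) = -2*(-11/z + 1) = -2*(1 - 11/z) = -2 + 22/z)
(s + b(U))² = (-761 + (-2 + 22/(5/3)))² = (-761 + (-2 + 22*(⅗)))² = (-761 + (-2 + 66/5))² = (-761 + 56/5)² = (-3749/5)² = 14055001/25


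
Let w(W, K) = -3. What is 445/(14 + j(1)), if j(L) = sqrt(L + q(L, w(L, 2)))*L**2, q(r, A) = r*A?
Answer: 3115/99 - 445*I*sqrt(2)/198 ≈ 31.465 - 3.1784*I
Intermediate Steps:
q(r, A) = A*r
j(L) = sqrt(2)*L**2*sqrt(-L) (j(L) = sqrt(L - 3*L)*L**2 = sqrt(-2*L)*L**2 = (sqrt(2)*sqrt(-L))*L**2 = sqrt(2)*L**2*sqrt(-L))
445/(14 + j(1)) = 445/(14 + sqrt(2)*(-1*1)**(5/2)) = 445/(14 + sqrt(2)*(-1)**(5/2)) = 445/(14 + sqrt(2)*I) = 445/(14 + I*sqrt(2))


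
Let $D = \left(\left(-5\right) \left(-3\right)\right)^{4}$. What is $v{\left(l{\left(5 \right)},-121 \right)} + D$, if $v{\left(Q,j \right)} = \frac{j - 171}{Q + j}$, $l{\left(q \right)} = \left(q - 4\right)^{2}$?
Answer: $\frac{1518823}{30} \approx 50627.0$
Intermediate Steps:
$l{\left(q \right)} = \left(-4 + q\right)^{2}$
$v{\left(Q,j \right)} = \frac{-171 + j}{Q + j}$
$D = 50625$ ($D = 15^{4} = 50625$)
$v{\left(l{\left(5 \right)},-121 \right)} + D = \frac{-171 - 121}{\left(-4 + 5\right)^{2} - 121} + 50625 = \frac{1}{1^{2} - 121} \left(-292\right) + 50625 = \frac{1}{1 - 121} \left(-292\right) + 50625 = \frac{1}{-120} \left(-292\right) + 50625 = \left(- \frac{1}{120}\right) \left(-292\right) + 50625 = \frac{73}{30} + 50625 = \frac{1518823}{30}$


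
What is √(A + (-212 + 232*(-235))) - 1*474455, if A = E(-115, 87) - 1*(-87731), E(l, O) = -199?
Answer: -474455 + 20*√82 ≈ -4.7427e+5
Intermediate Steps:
A = 87532 (A = -199 - 1*(-87731) = -199 + 87731 = 87532)
√(A + (-212 + 232*(-235))) - 1*474455 = √(87532 + (-212 + 232*(-235))) - 1*474455 = √(87532 + (-212 - 54520)) - 474455 = √(87532 - 54732) - 474455 = √32800 - 474455 = 20*√82 - 474455 = -474455 + 20*√82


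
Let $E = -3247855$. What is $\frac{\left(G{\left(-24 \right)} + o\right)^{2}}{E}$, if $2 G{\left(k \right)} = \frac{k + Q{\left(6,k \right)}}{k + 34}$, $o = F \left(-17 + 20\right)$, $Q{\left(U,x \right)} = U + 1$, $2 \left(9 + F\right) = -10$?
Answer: $- \frac{734449}{1299142000} \approx -0.00056533$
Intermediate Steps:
$F = -14$ ($F = -9 + \frac{1}{2} \left(-10\right) = -9 - 5 = -14$)
$Q{\left(U,x \right)} = 1 + U$
$o = -42$ ($o = - 14 \left(-17 + 20\right) = \left(-14\right) 3 = -42$)
$G{\left(k \right)} = \frac{7 + k}{2 \left(34 + k\right)}$ ($G{\left(k \right)} = \frac{\left(k + \left(1 + 6\right)\right) \frac{1}{k + 34}}{2} = \frac{\left(k + 7\right) \frac{1}{34 + k}}{2} = \frac{\left(7 + k\right) \frac{1}{34 + k}}{2} = \frac{\frac{1}{34 + k} \left(7 + k\right)}{2} = \frac{7 + k}{2 \left(34 + k\right)}$)
$\frac{\left(G{\left(-24 \right)} + o\right)^{2}}{E} = \frac{\left(\frac{7 - 24}{2 \left(34 - 24\right)} - 42\right)^{2}}{-3247855} = \left(\frac{1}{2} \cdot \frac{1}{10} \left(-17\right) - 42\right)^{2} \left(- \frac{1}{3247855}\right) = \left(- \frac{17}{20} - 42\right)^{2} \left(- \frac{1}{3247855}\right) = \left(- \frac{857}{20}\right)^{2} \left(- \frac{1}{3247855}\right) = \frac{734449}{400} \left(- \frac{1}{3247855}\right) = - \frac{734449}{1299142000}$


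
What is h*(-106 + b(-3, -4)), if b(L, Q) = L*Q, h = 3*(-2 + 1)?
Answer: 282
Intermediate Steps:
h = -3 (h = 3*(-1) = -3)
h*(-106 + b(-3, -4)) = -3*(-106 - 3*(-4)) = -3*(-106 + 12) = -3*(-94) = 282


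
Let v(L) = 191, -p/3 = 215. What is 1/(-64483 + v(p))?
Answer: -1/64292 ≈ -1.5554e-5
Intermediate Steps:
p = -645 (p = -3*215 = -645)
1/(-64483 + v(p)) = 1/(-64483 + 191) = 1/(-64292) = -1/64292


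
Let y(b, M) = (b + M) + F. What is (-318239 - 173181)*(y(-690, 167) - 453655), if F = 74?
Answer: 223155787680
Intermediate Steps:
y(b, M) = 74 + M + b (y(b, M) = (b + M) + 74 = (M + b) + 74 = 74 + M + b)
(-318239 - 173181)*(y(-690, 167) - 453655) = (-318239 - 173181)*((74 + 167 - 690) - 453655) = -491420*(-449 - 453655) = -491420*(-454104) = 223155787680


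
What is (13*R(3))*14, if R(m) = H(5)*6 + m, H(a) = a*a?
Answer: 27846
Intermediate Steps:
H(a) = a²
R(m) = 150 + m (R(m) = 5²*6 + m = 25*6 + m = 150 + m)
(13*R(3))*14 = (13*(150 + 3))*14 = (13*153)*14 = 1989*14 = 27846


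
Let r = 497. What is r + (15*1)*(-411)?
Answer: -5668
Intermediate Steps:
r + (15*1)*(-411) = 497 + (15*1)*(-411) = 497 + 15*(-411) = 497 - 6165 = -5668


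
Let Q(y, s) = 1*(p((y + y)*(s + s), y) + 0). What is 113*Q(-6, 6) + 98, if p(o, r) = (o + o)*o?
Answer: 4686434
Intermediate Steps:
p(o, r) = 2*o**2 (p(o, r) = (2*o)*o = 2*o**2)
Q(y, s) = 32*s**2*y**2 (Q(y, s) = 1*(2*((y + y)*(s + s))**2 + 0) = 1*(2*((2*y)*(2*s))**2 + 0) = 1*(2*(4*s*y)**2 + 0) = 1*(2*(16*s**2*y**2) + 0) = 1*(32*s**2*y**2 + 0) = 1*(32*s**2*y**2) = 32*s**2*y**2)
113*Q(-6, 6) + 98 = 113*(32*6**2*(-6)**2) + 98 = 113*(32*36*36) + 98 = 113*41472 + 98 = 4686336 + 98 = 4686434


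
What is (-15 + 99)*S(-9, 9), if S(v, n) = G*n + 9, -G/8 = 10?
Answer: -59724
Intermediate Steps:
G = -80 (G = -8*10 = -80)
S(v, n) = 9 - 80*n (S(v, n) = -80*n + 9 = 9 - 80*n)
(-15 + 99)*S(-9, 9) = (-15 + 99)*(9 - 80*9) = 84*(9 - 720) = 84*(-711) = -59724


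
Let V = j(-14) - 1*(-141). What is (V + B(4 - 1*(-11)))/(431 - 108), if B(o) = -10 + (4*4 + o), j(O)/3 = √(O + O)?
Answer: 162/323 + 6*I*√7/323 ≈ 0.50155 + 0.049147*I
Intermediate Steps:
j(O) = 3*√2*√O (j(O) = 3*√(O + O) = 3*√(2*O) = 3*(√2*√O) = 3*√2*√O)
B(o) = 6 + o (B(o) = -10 + (16 + o) = 6 + o)
V = 141 + 6*I*√7 (V = 3*√2*√(-14) - 1*(-141) = 3*√2*(I*√14) + 141 = 6*I*√7 + 141 = 141 + 6*I*√7 ≈ 141.0 + 15.875*I)
(V + B(4 - 1*(-11)))/(431 - 108) = ((141 + 6*I*√7) + (6 + (4 - 1*(-11))))/(431 - 108) = ((141 + 6*I*√7) + (6 + (4 + 11)))/323 = ((141 + 6*I*√7) + (6 + 15))*(1/323) = ((141 + 6*I*√7) + 21)*(1/323) = (162 + 6*I*√7)*(1/323) = 162/323 + 6*I*√7/323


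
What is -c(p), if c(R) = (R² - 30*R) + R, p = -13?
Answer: -546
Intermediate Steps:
c(R) = R² - 29*R
-c(p) = -(-13)*(-29 - 13) = -(-13)*(-42) = -1*546 = -546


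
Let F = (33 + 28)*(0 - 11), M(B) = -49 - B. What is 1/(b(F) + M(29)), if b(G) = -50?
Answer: -1/128 ≈ -0.0078125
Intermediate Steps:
F = -671 (F = 61*(-11) = -671)
1/(b(F) + M(29)) = 1/(-50 + (-49 - 1*29)) = 1/(-50 + (-49 - 29)) = 1/(-50 - 78) = 1/(-128) = -1/128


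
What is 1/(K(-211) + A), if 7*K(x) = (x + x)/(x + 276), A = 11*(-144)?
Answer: -455/721142 ≈ -0.00063094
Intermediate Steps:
A = -1584
K(x) = 2*x/(7*(276 + x)) (K(x) = ((x + x)/(x + 276))/7 = ((2*x)/(276 + x))/7 = (2*x/(276 + x))/7 = 2*x/(7*(276 + x)))
1/(K(-211) + A) = 1/((2/7)*(-211)/(276 - 211) - 1584) = 1/((2/7)*(-211)/65 - 1584) = 1/((2/7)*(-211)*(1/65) - 1584) = 1/(-422/455 - 1584) = 1/(-721142/455) = -455/721142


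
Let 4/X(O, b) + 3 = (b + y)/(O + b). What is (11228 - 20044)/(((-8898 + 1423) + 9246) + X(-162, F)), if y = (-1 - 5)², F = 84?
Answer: -520144/104437 ≈ -4.9805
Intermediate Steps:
y = 36 (y = (-6)² = 36)
X(O, b) = 4/(-3 + (36 + b)/(O + b)) (X(O, b) = 4/(-3 + (b + 36)/(O + b)) = 4/(-3 + (36 + b)/(O + b)))
(11228 - 20044)/(((-8898 + 1423) + 9246) + X(-162, F)) = (11228 - 20044)/(((-8898 + 1423) + 9246) + 4*(-1*(-162) - 1*84)/(-36 + 2*84 + 3*(-162))) = -8816/((-7475 + 9246) + 4*(162 - 84)/(-36 + 168 - 486)) = -8816/(1771 + 4*78/(-354)) = -8816/(1771 + 4*(-1/354)*78) = -8816/(1771 - 52/59) = -8816/104437/59 = -8816*59/104437 = -520144/104437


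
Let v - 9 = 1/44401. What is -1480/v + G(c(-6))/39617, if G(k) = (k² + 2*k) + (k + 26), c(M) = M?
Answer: -260335335432/1583134937 ≈ -164.44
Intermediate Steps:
G(k) = 26 + k² + 3*k (G(k) = (k² + 2*k) + (26 + k) = 26 + k² + 3*k)
v = 399610/44401 (v = 9 + 1/44401 = 399610/44401 ≈ 9.0000)
-1480/v + G(c(-6))/39617 = -1480/399610/44401 + (26 + (-6)² + 3*(-6))/39617 = -1480*44401/399610 + (26 + 36 - 18)*(1/39617) = -6571348/39961 + 44*(1/39617) = -6571348/39961 + 44/39617 = -260335335432/1583134937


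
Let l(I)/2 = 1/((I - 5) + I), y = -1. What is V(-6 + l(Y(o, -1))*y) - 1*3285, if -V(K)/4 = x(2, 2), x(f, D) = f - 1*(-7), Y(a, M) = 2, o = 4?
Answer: -3321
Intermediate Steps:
l(I) = 2/(-5 + 2*I) (l(I) = 2/((I - 5) + I) = 2/((-5 + I) + I) = 2/(-5 + 2*I))
x(f, D) = 7 + f (x(f, D) = f + 7 = 7 + f)
V(K) = -36 (V(K) = -4*(7 + 2) = -4*9 = -36)
V(-6 + l(Y(o, -1))*y) - 1*3285 = -36 - 1*3285 = -36 - 3285 = -3321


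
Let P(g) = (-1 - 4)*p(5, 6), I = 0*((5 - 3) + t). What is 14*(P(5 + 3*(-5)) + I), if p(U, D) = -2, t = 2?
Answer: 140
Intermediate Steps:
I = 0 (I = 0*((5 - 3) + 2) = 0*(2 + 2) = 0*4 = 0)
P(g) = 10 (P(g) = (-1 - 4)*(-2) = -5*(-2) = 10)
14*(P(5 + 3*(-5)) + I) = 14*(10 + 0) = 14*10 = 140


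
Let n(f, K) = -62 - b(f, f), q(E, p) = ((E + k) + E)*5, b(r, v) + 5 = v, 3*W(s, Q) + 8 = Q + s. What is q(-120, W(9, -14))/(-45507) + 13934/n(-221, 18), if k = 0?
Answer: 105715223/1243858 ≈ 84.990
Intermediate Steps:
W(s, Q) = -8/3 + Q/3 + s/3 (W(s, Q) = -8/3 + (Q + s)/3 = -8/3 + (Q/3 + s/3) = -8/3 + Q/3 + s/3)
b(r, v) = -5 + v
q(E, p) = 10*E (q(E, p) = ((E + 0) + E)*5 = (E + E)*5 = (2*E)*5 = 10*E)
n(f, K) = -57 - f (n(f, K) = -62 - (-5 + f) = -62 + (5 - f) = -57 - f)
q(-120, W(9, -14))/(-45507) + 13934/n(-221, 18) = (10*(-120))/(-45507) + 13934/(-57 - 1*(-221)) = -1200*(-1/45507) + 13934/(-57 + 221) = 400/15169 + 13934/164 = 400/15169 + 13934*(1/164) = 400/15169 + 6967/82 = 105715223/1243858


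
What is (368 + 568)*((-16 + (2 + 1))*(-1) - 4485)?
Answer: -4185792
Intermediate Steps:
(368 + 568)*((-16 + (2 + 1))*(-1) - 4485) = 936*((-16 + 3)*(-1) - 4485) = 936*(-13*(-1) - 4485) = 936*(13 - 4485) = 936*(-4472) = -4185792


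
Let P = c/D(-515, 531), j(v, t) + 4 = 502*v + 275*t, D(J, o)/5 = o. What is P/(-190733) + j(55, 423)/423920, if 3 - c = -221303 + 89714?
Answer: 971070863299/2862285880944 ≈ 0.33926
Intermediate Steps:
D(J, o) = 5*o
c = 131592 (c = 3 - (-221303 + 89714) = 3 - 1*(-131589) = 3 + 131589 = 131592)
j(v, t) = -4 + 275*t + 502*v (j(v, t) = -4 + (502*v + 275*t) = -4 + (275*t + 502*v) = -4 + 275*t + 502*v)
P = 43864/885 (P = 131592/((5*531)) = 131592/2655 = 131592*(1/2655) = 43864/885 ≈ 49.564)
P/(-190733) + j(55, 423)/423920 = (43864/885)/(-190733) + (-4 + 275*423 + 502*55)/423920 = (43864/885)*(-1/190733) + (-4 + 116325 + 27610)*(1/423920) = -43864/168798705 + 143931*(1/423920) = -43864/168798705 + 143931/423920 = 971070863299/2862285880944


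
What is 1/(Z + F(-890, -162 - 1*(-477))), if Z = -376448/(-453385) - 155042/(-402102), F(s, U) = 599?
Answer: 91153507635/54711783178798 ≈ 0.0016661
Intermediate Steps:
Z = 110832105433/91153507635 (Z = -376448*(-1/453385) - 155042*(-1/402102) = 376448/453385 + 77521/201051 = 110832105433/91153507635 ≈ 1.2159)
1/(Z + F(-890, -162 - 1*(-477))) = 1/(110832105433/91153507635 + 599) = 1/(54711783178798/91153507635) = 91153507635/54711783178798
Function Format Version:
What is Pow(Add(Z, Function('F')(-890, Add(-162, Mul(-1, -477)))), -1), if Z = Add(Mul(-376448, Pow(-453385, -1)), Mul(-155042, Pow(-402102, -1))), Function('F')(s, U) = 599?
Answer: Rational(91153507635, 54711783178798) ≈ 0.0016661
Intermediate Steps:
Z = Rational(110832105433, 91153507635) (Z = Add(Mul(-376448, Rational(-1, 453385)), Mul(-155042, Rational(-1, 402102))) = Add(Rational(376448, 453385), Rational(77521, 201051)) = Rational(110832105433, 91153507635) ≈ 1.2159)
Pow(Add(Z, Function('F')(-890, Add(-162, Mul(-1, -477)))), -1) = Pow(Add(Rational(110832105433, 91153507635), 599), -1) = Pow(Rational(54711783178798, 91153507635), -1) = Rational(91153507635, 54711783178798)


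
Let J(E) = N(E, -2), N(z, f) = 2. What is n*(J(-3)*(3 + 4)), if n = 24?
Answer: 336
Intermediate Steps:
J(E) = 2
n*(J(-3)*(3 + 4)) = 24*(2*(3 + 4)) = 24*(2*7) = 24*14 = 336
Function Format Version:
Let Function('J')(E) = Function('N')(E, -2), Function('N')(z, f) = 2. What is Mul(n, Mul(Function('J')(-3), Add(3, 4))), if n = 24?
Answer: 336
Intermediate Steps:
Function('J')(E) = 2
Mul(n, Mul(Function('J')(-3), Add(3, 4))) = Mul(24, Mul(2, Add(3, 4))) = Mul(24, Mul(2, 7)) = Mul(24, 14) = 336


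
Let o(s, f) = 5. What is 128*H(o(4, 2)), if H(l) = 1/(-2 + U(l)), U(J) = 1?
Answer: -128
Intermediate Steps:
H(l) = -1 (H(l) = 1/(-2 + 1) = 1/(-1) = -1)
128*H(o(4, 2)) = 128*(-1) = -128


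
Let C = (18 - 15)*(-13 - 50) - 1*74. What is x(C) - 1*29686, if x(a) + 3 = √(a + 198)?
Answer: -29689 + I*√65 ≈ -29689.0 + 8.0623*I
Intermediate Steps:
C = -263 (C = 3*(-63) - 74 = -189 - 74 = -263)
x(a) = -3 + √(198 + a) (x(a) = -3 + √(a + 198) = -3 + √(198 + a))
x(C) - 1*29686 = (-3 + √(198 - 263)) - 1*29686 = (-3 + √(-65)) - 29686 = (-3 + I*√65) - 29686 = -29689 + I*√65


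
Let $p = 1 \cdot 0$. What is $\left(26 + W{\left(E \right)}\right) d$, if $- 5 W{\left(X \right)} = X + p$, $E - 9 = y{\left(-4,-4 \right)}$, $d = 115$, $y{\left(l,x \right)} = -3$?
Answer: $2852$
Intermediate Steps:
$p = 0$
$E = 6$ ($E = 9 - 3 = 6$)
$W{\left(X \right)} = - \frac{X}{5}$ ($W{\left(X \right)} = - \frac{X + 0}{5} = - \frac{X}{5}$)
$\left(26 + W{\left(E \right)}\right) d = \left(26 - \frac{6}{5}\right) 115 = \frac{124}{5} \cdot 115 = 2852$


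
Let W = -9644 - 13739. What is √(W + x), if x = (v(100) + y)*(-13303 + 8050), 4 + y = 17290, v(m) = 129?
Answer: I*√91504378 ≈ 9565.8*I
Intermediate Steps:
W = -23383
y = 17286 (y = -4 + 17290 = 17286)
x = -91480995 (x = (129 + 17286)*(-13303 + 8050) = 17415*(-5253) = -91480995)
√(W + x) = √(-23383 - 91480995) = √(-91504378) = I*√91504378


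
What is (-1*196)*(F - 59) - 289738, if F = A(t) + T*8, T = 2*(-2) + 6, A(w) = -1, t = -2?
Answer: -281114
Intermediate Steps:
T = 2 (T = -4 + 6 = 2)
F = 15 (F = -1 + 2*8 = -1 + 16 = 15)
(-1*196)*(F - 59) - 289738 = (-1*196)*(15 - 59) - 289738 = -196*(-44) - 289738 = 8624 - 289738 = -281114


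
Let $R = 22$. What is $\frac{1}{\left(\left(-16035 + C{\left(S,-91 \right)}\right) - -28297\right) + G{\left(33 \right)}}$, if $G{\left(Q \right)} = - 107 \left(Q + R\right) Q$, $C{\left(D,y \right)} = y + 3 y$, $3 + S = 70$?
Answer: $- \frac{1}{182307} \approx -5.4852 \cdot 10^{-6}$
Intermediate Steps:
$S = 67$ ($S = -3 + 70 = 67$)
$C{\left(D,y \right)} = 4 y$
$G{\left(Q \right)} = Q \left(-2354 - 107 Q\right)$ ($G{\left(Q \right)} = - 107 \left(Q + 22\right) Q = - 107 \left(22 + Q\right) Q = \left(-2354 - 107 Q\right) Q = Q \left(-2354 - 107 Q\right)$)
$\frac{1}{\left(\left(-16035 + C{\left(S,-91 \right)}\right) - -28297\right) + G{\left(33 \right)}} = \frac{1}{\left(\left(-16035 + 4 \left(-91\right)\right) - -28297\right) - 3531 \left(22 + 33\right)} = \frac{1}{\left(\left(-16035 - 364\right) + 28297\right) - 3531 \cdot 55} = \frac{1}{\left(-16399 + 28297\right) - 194205} = \frac{1}{11898 - 194205} = \frac{1}{-182307} = - \frac{1}{182307}$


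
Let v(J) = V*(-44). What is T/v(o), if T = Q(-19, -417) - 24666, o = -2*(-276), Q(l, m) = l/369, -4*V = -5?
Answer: 9101773/20295 ≈ 448.47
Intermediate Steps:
V = 5/4 (V = -¼*(-5) = 5/4 ≈ 1.2500)
Q(l, m) = l/369 (Q(l, m) = l*(1/369) = l/369)
o = 552
v(J) = -55 (v(J) = (5/4)*(-44) = -55)
T = -9101773/369 (T = (1/369)*(-19) - 24666 = -19/369 - 24666 = -9101773/369 ≈ -24666.)
T/v(o) = -9101773/369/(-55) = -9101773/369*(-1/55) = 9101773/20295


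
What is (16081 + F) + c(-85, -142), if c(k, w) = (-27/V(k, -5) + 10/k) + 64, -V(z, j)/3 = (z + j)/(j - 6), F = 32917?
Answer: 8340707/170 ≈ 49063.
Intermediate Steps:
V(z, j) = -3*(j + z)/(-6 + j) (V(z, j) = -3*(z + j)/(j - 6) = -3*(j + z)/(-6 + j))
c(k, w) = 64 - 27/(-15/11 + 3*k/11) + 10/k (c(k, w) = (-27*(-6 - 5)/(3*(-1*(-5) - k)) + 10/k) + 64 = (-27*(-11/(3*(5 - k))) + 10/k) + 64 = (-27/(-15/11 + 3*k/11) + 10/k) + 64 = 64 - 27/(-15/11 + 3*k/11) + 10/k)
(16081 + F) + c(-85, -142) = (16081 + 32917) + (-50 - 409*(-85) + 64*(-85)**2)/((-85)*(-5 - 85)) = 48998 - 1/85*(-50 + 34765 + 64*7225)/(-90) = 48998 - 1/85*(-1/90)*(-50 + 34765 + 462400) = 48998 - 1/85*(-1/90)*497115 = 48998 + 11047/170 = 8340707/170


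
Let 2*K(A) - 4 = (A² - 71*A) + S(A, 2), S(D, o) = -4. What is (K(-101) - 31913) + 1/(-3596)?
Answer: -83524293/3596 ≈ -23227.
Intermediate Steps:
K(A) = A²/2 - 71*A/2 (K(A) = 2 + ((A² - 71*A) - 4)/2 = 2 + (-4 + A² - 71*A)/2 = 2 + (-2 + A²/2 - 71*A/2) = A²/2 - 71*A/2)
(K(-101) - 31913) + 1/(-3596) = ((½)*(-101)*(-71 - 101) - 31913) + 1/(-3596) = ((½)*(-101)*(-172) - 31913) - 1/3596 = (8686 - 31913) - 1/3596 = -23227 - 1/3596 = -83524293/3596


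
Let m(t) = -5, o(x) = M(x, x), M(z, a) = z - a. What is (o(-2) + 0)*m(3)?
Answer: 0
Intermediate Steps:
o(x) = 0 (o(x) = x - x = 0)
(o(-2) + 0)*m(3) = (0 + 0)*(-5) = 0*(-5) = 0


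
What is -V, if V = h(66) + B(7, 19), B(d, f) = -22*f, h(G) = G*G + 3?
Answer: -3941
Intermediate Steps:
h(G) = 3 + G² (h(G) = G² + 3 = 3 + G²)
V = 3941 (V = (3 + 66²) - 22*19 = (3 + 4356) - 418 = 4359 - 418 = 3941)
-V = -1*3941 = -3941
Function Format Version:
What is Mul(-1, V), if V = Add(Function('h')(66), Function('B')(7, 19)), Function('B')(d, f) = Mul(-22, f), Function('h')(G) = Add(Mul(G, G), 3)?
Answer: -3941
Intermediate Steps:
Function('h')(G) = Add(3, Pow(G, 2)) (Function('h')(G) = Add(Pow(G, 2), 3) = Add(3, Pow(G, 2)))
V = 3941 (V = Add(Add(3, Pow(66, 2)), Mul(-22, 19)) = Add(Add(3, 4356), -418) = Add(4359, -418) = 3941)
Mul(-1, V) = Mul(-1, 3941) = -3941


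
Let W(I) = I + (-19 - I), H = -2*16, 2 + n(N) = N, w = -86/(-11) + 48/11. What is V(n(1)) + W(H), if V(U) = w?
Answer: -75/11 ≈ -6.8182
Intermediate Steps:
w = 134/11 (w = -86*(-1/11) + 48*(1/11) = 86/11 + 48/11 = 134/11 ≈ 12.182)
n(N) = -2 + N
V(U) = 134/11
H = -32
W(I) = -19
V(n(1)) + W(H) = 134/11 - 19 = -75/11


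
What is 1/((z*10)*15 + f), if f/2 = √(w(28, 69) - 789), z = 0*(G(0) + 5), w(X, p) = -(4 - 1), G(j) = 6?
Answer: -I*√22/264 ≈ -0.017767*I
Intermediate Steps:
w(X, p) = -3 (w(X, p) = -1*3 = -3)
z = 0 (z = 0*(6 + 5) = 0*11 = 0)
f = 12*I*√22 (f = 2*√(-3 - 789) = 2*√(-792) = 2*(6*I*√22) = 12*I*√22 ≈ 56.285*I)
1/((z*10)*15 + f) = 1/((0*10)*15 + 12*I*√22) = 1/(0*15 + 12*I*√22) = 1/(0 + 12*I*√22) = 1/(12*I*√22) = -I*√22/264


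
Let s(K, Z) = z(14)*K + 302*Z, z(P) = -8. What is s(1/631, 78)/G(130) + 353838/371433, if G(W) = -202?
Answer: -53684463984/464152873 ≈ -115.66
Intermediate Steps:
s(K, Z) = -8*K + 302*Z
s(1/631, 78)/G(130) + 353838/371433 = (-8/631 + 302*78)/(-202) + 353838/371433 = (-8*1/631 + 23556)*(-1/202) + 353838*(1/371433) = (-8/631 + 23556)*(-1/202) + 6938/7283 = (14863828/631)*(-1/202) + 6938/7283 = -7431914/63731 + 6938/7283 = -53684463984/464152873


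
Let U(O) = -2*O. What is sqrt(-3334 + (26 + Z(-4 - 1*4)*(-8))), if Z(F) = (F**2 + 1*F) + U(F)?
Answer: 2*I*sqrt(971) ≈ 62.322*I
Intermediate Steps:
Z(F) = F**2 - F (Z(F) = (F**2 + 1*F) - 2*F = (F**2 + F) - 2*F = (F + F**2) - 2*F = F**2 - F)
sqrt(-3334 + (26 + Z(-4 - 1*4)*(-8))) = sqrt(-3334 + (26 + ((-4 - 1*4)*(-1 + (-4 - 1*4)))*(-8))) = sqrt(-3334 + (26 + ((-4 - 4)*(-1 + (-4 - 4)))*(-8))) = sqrt(-3334 + (26 - 8*(-1 - 8)*(-8))) = sqrt(-3334 + (26 - 8*(-9)*(-8))) = sqrt(-3334 + (26 + 72*(-8))) = sqrt(-3334 + (26 - 576)) = sqrt(-3334 - 550) = sqrt(-3884) = 2*I*sqrt(971)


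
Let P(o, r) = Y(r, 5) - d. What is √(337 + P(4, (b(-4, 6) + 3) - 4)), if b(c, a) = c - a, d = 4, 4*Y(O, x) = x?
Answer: √1337/2 ≈ 18.283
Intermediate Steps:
Y(O, x) = x/4
P(o, r) = -11/4 (P(o, r) = (¼)*5 - 1*4 = 5/4 - 4 = -11/4)
√(337 + P(4, (b(-4, 6) + 3) - 4)) = √(337 - 11/4) = √(1337/4) = √1337/2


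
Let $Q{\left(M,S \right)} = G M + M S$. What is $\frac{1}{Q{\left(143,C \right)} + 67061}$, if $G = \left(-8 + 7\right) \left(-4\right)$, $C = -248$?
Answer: $\frac{1}{32169} \approx 3.1086 \cdot 10^{-5}$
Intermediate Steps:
$G = 4$ ($G = \left(-1\right) \left(-4\right) = 4$)
$Q{\left(M,S \right)} = 4 M + M S$
$\frac{1}{Q{\left(143,C \right)} + 67061} = \frac{1}{143 \left(4 - 248\right) + 67061} = \frac{1}{143 \left(-244\right) + 67061} = \frac{1}{-34892 + 67061} = \frac{1}{32169}$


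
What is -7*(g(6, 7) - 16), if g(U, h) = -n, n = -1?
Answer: 105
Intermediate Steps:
g(U, h) = 1 (g(U, h) = -1*(-1) = 1)
-7*(g(6, 7) - 16) = -7*(1 - 16) = -7*(-15) = 105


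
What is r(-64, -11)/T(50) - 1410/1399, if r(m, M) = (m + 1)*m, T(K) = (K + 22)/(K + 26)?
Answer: 5952734/1399 ≈ 4255.0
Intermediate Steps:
T(K) = (22 + K)/(26 + K)
r(m, M) = m*(1 + m) (r(m, M) = (1 + m)*m = m*(1 + m))
r(-64, -11)/T(50) - 1410/1399 = (-64*(1 - 64))/(((22 + 50)/(26 + 50))) - 1410/1399 = (-64*(-63))/((72/76)) - 1410*1/1399 = 4032/(((1/76)*72)) - 1410/1399 = 4032/(18/19) - 1410/1399 = 4032*(19/18) - 1410/1399 = 4256 - 1410/1399 = 5952734/1399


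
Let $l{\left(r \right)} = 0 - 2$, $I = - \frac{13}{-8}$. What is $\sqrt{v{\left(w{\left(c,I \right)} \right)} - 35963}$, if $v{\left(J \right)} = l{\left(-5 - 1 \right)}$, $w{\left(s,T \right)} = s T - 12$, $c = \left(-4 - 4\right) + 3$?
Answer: $i \sqrt{35965} \approx 189.64 i$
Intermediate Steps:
$I = \frac{13}{8}$ ($I = \left(-13\right) \left(- \frac{1}{8}\right) = \frac{13}{8} \approx 1.625$)
$l{\left(r \right)} = -2$ ($l{\left(r \right)} = 0 - 2 = -2$)
$c = -5$ ($c = -8 + 3 = -5$)
$w{\left(s,T \right)} = -12 + T s$ ($w{\left(s,T \right)} = T s - 12 = -12 + T s$)
$v{\left(J \right)} = -2$
$\sqrt{v{\left(w{\left(c,I \right)} \right)} - 35963} = \sqrt{-2 - 35963} = \sqrt{-35965} = i \sqrt{35965}$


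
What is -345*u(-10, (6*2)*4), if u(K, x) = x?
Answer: -16560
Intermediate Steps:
-345*u(-10, (6*2)*4) = -345*6*2*4 = -4140*4 = -345*48 = -16560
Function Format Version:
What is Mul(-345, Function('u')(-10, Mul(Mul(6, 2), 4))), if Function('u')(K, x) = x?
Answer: -16560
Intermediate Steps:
Mul(-345, Function('u')(-10, Mul(Mul(6, 2), 4))) = Mul(-345, Mul(Mul(6, 2), 4)) = Mul(-345, Mul(12, 4)) = Mul(-345, 48) = -16560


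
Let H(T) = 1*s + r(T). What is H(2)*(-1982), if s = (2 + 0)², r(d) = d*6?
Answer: -31712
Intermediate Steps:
r(d) = 6*d
s = 4 (s = 2² = 4)
H(T) = 4 + 6*T (H(T) = 1*4 + 6*T = 4 + 6*T)
H(2)*(-1982) = (4 + 6*2)*(-1982) = (4 + 12)*(-1982) = 16*(-1982) = -31712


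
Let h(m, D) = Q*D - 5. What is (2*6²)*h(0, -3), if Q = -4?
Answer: 504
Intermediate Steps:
h(m, D) = -5 - 4*D (h(m, D) = -4*D - 5 = -5 - 4*D)
(2*6²)*h(0, -3) = (2*6²)*(-5 - 4*(-3)) = (2*36)*(-5 + 12) = 72*7 = 504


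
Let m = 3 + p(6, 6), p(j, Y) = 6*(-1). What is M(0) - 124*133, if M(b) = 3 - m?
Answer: -16486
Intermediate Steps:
p(j, Y) = -6
m = -3 (m = 3 - 6 = -3)
M(b) = 6 (M(b) = 3 - 1*(-3) = 3 + 3 = 6)
M(0) - 124*133 = 6 - 124*133 = 6 - 16492 = -16486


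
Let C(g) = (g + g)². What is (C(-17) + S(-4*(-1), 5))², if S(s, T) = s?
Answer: 1345600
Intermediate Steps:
C(g) = 4*g² (C(g) = (2*g)² = 4*g²)
(C(-17) + S(-4*(-1), 5))² = (4*(-17)² - 4*(-1))² = (4*289 + 4)² = (1156 + 4)² = 1160² = 1345600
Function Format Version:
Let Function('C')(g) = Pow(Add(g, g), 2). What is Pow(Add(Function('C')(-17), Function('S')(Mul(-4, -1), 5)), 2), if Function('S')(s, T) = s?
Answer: 1345600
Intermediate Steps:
Function('C')(g) = Mul(4, Pow(g, 2)) (Function('C')(g) = Pow(Mul(2, g), 2) = Mul(4, Pow(g, 2)))
Pow(Add(Function('C')(-17), Function('S')(Mul(-4, -1), 5)), 2) = Pow(Add(Mul(4, Pow(-17, 2)), Mul(-4, -1)), 2) = Pow(Add(Mul(4, 289), 4), 2) = Pow(Add(1156, 4), 2) = Pow(1160, 2) = 1345600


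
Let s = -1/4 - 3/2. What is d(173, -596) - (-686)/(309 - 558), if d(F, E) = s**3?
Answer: -129311/15936 ≈ -8.1144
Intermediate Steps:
s = -7/4 (s = -1*1/4 - 3*1/2 = -1/4 - 3/2 = -7/4 ≈ -1.7500)
d(F, E) = -343/64 (d(F, E) = (-7/4)**3 = -343/64)
d(173, -596) - (-686)/(309 - 558) = -343/64 - (-686)/(309 - 558) = -343/64 - (-686)/(-249) = -343/64 - (-686)*(-1)/249 = -343/64 - 1*686/249 = -343/64 - 686/249 = -129311/15936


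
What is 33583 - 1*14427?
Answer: 19156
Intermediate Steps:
33583 - 1*14427 = 33583 - 14427 = 19156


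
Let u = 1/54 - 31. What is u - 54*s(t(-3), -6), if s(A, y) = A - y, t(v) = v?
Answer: -10421/54 ≈ -192.98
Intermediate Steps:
u = -1673/54 (u = 1/54 - 31 = -1673/54 ≈ -30.981)
u - 54*s(t(-3), -6) = -1673/54 - 54*(-3 - 1*(-6)) = -1673/54 - 54*(-3 + 6) = -1673/54 - 54*3 = -1673/54 - 162 = -10421/54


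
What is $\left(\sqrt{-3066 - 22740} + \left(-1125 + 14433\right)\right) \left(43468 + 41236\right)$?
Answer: $1127240832 + 84704 i \sqrt{25806} \approx 1.1272 \cdot 10^{9} + 1.3607 \cdot 10^{7} i$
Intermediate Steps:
$\left(\sqrt{-3066 - 22740} + \left(-1125 + 14433\right)\right) \left(43468 + 41236\right) = \left(\sqrt{-25806} + 13308\right) 84704 = \left(i \sqrt{25806} + 13308\right) 84704 = \left(13308 + i \sqrt{25806}\right) 84704 = 1127240832 + 84704 i \sqrt{25806}$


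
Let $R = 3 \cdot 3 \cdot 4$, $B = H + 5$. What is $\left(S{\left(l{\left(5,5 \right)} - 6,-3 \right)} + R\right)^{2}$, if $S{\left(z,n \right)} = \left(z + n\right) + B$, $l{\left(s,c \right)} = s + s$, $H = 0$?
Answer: $1764$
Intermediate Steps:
$l{\left(s,c \right)} = 2 s$
$B = 5$ ($B = 0 + 5 = 5$)
$R = 36$ ($R = 9 \cdot 4 = 36$)
$S{\left(z,n \right)} = 5 + n + z$ ($S{\left(z,n \right)} = \left(z + n\right) + 5 = \left(n + z\right) + 5 = 5 + n + z$)
$\left(S{\left(l{\left(5,5 \right)} - 6,-3 \right)} + R\right)^{2} = \left(\left(5 - 3 + \left(2 \cdot 5 - 6\right)\right) + 36\right)^{2} = \left(\left(5 - 3 + \left(10 - 6\right)\right) + 36\right)^{2} = \left(\left(5 - 3 + 4\right) + 36\right)^{2} = \left(6 + 36\right)^{2} = 42^{2} = 1764$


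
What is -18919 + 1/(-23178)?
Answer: -438504583/23178 ≈ -18919.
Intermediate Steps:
-18919 + 1/(-23178) = -18919 - 1/23178 = -438504583/23178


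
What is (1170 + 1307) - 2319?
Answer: 158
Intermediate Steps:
(1170 + 1307) - 2319 = 2477 - 2319 = 158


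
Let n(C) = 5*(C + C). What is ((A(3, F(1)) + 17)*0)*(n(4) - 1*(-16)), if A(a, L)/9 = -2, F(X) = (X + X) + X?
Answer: 0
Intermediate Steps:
n(C) = 10*C (n(C) = 5*(2*C) = 10*C)
F(X) = 3*X (F(X) = 2*X + X = 3*X)
A(a, L) = -18 (A(a, L) = 9*(-2) = -18)
((A(3, F(1)) + 17)*0)*(n(4) - 1*(-16)) = ((-18 + 17)*0)*(10*4 - 1*(-16)) = (-1*0)*(40 + 16) = 0*56 = 0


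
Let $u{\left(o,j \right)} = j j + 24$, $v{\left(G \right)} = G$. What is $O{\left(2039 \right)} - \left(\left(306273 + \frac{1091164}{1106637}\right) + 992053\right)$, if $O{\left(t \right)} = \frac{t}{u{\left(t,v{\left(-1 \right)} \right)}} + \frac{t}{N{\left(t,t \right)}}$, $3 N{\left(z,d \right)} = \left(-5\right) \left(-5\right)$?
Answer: $- \frac{35910391289278}{27665925} \approx -1.298 \cdot 10^{6}$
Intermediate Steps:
$N{\left(z,d \right)} = \frac{25}{3}$ ($N{\left(z,d \right)} = \frac{\left(-5\right) \left(-5\right)}{3} = \frac{1}{3} \cdot 25 = \frac{25}{3}$)
$u{\left(o,j \right)} = 24 + j^{2}$ ($u{\left(o,j \right)} = j^{2} + 24 = 24 + j^{2}$)
$O{\left(t \right)} = \frac{4 t}{25}$ ($O{\left(t \right)} = \frac{t}{24 + \left(-1\right)^{2}} + \frac{t}{\frac{25}{3}} = \frac{t}{24 + 1} + t \frac{3}{25} = \frac{t}{25} + \frac{3 t}{25} = \frac{4 t}{25}$)
$O{\left(2039 \right)} - \left(\left(306273 + \frac{1091164}{1106637}\right) + 992053\right) = \frac{4}{25} \cdot 2039 - \left(\left(306273 + \frac{1091164}{1106637}\right) + 992053\right) = \frac{8156}{25} - \left(\left(306273 + 1091164 \cdot \frac{1}{1106637}\right) + 992053\right) = \frac{8156}{25} - \left(\left(306273 + \frac{1091164}{1106637}\right) + 992053\right) = \frac{8156}{25} - \left(\frac{338934125065}{1106637} + 992053\right) = \frac{8156}{25} - \frac{1436776680826}{1106637} = - \frac{35910391289278}{27665925}$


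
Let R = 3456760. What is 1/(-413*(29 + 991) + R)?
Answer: 1/3035500 ≈ 3.2943e-7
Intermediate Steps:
1/(-413*(29 + 991) + R) = 1/(-413*(29 + 991) + 3456760) = 1/(-413*1020 + 3456760) = 1/(-421260 + 3456760) = 1/3035500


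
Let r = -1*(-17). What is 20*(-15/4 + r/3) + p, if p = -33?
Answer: 16/3 ≈ 5.3333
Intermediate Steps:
r = 17
20*(-15/4 + r/3) + p = 20*(-15/4 + 17/3) - 33 = 20*(23/12) - 33 = 115/3 - 33 = 16/3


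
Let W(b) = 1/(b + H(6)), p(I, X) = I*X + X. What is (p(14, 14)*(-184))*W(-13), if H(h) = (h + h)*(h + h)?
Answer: -38640/131 ≈ -294.96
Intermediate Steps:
p(I, X) = X + I*X
H(h) = 4*h² (H(h) = (2*h)*(2*h) = 4*h²)
W(b) = 1/(144 + b) (W(b) = 1/(b + 4*6²) = 1/(b + 4*36) = 1/(b + 144) = 1/(144 + b))
(p(14, 14)*(-184))*W(-13) = ((14*(1 + 14))*(-184))/(144 - 13) = ((14*15)*(-184))/131 = (210*(-184))*(1/131) = -38640*1/131 = -38640/131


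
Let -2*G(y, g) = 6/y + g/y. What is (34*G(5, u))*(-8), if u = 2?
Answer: 1088/5 ≈ 217.60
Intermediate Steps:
G(y, g) = -3/y - g/(2*y) (G(y, g) = -(6/y + g/y)/2 = -3/y - g/(2*y))
(34*G(5, u))*(-8) = (34*((1/2)*(-6 - 1*2)/5))*(-8) = (34*((1/2)*(1/5)*(-6 - 2)))*(-8) = (34*((1/2)*(1/5)*(-8)))*(-8) = (34*(-4/5))*(-8) = -136/5*(-8) = 1088/5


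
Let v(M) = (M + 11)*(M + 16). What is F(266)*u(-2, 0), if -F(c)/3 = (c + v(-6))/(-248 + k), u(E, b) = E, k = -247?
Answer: -632/165 ≈ -3.8303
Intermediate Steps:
v(M) = (11 + M)*(16 + M)
F(c) = 10/33 + c/165 (F(c) = -3*(c + (176 + (-6)² + 27*(-6)))/(-248 - 247) = -3*(c + (176 + 36 - 162))/(-495) = -3*(c + 50)*(-1)/495 = -3*(50 + c)*(-1)/495 = -3*(-10/99 - c/495) = 10/33 + c/165)
F(266)*u(-2, 0) = (10/33 + (1/165)*266)*(-2) = (10/33 + 266/165)*(-2) = (316/165)*(-2) = -632/165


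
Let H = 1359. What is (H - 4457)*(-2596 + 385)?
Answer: 6849678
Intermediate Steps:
(H - 4457)*(-2596 + 385) = (1359 - 4457)*(-2596 + 385) = -3098*(-2211) = 6849678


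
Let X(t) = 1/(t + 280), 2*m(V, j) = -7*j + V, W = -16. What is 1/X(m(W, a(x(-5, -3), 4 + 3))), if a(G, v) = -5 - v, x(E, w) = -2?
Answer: 314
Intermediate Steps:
m(V, j) = V/2 - 7*j/2 (m(V, j) = (-7*j + V)/2 = (V - 7*j)/2 = V/2 - 7*j/2)
X(t) = 1/(280 + t)
1/X(m(W, a(x(-5, -3), 4 + 3))) = 1/(1/(280 + ((½)*(-16) - 7*(-5 - (4 + 3))/2))) = 1/(1/(280 + (-8 - 7*(-5 - 1*7)/2))) = 1/(1/(280 + (-8 - 7*(-5 - 7)/2))) = 1/(1/(280 + (-8 - 7/2*(-12)))) = 1/(1/(280 + (-8 + 42))) = 1/(1/(280 + 34)) = 1/(1/314) = 314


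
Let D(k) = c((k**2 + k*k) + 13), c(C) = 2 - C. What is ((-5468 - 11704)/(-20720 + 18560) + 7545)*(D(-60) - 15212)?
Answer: -3387195957/20 ≈ -1.6936e+8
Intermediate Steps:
D(k) = -11 - 2*k**2 (D(k) = 2 - ((k**2 + k*k) + 13) = 2 - ((k**2 + k**2) + 13) = 2 - (2*k**2 + 13) = 2 - (13 + 2*k**2) = 2 + (-13 - 2*k**2) = -11 - 2*k**2)
((-5468 - 11704)/(-20720 + 18560) + 7545)*(D(-60) - 15212) = ((-5468 - 11704)/(-20720 + 18560) + 7545)*((-11 - 2*(-60)**2) - 15212) = (-17172/(-2160) + 7545)*((-11 - 2*3600) - 15212) = (-17172*(-1/2160) + 7545)*((-11 - 7200) - 15212) = (159/20 + 7545)*(-7211 - 15212) = (151059/20)*(-22423) = -3387195957/20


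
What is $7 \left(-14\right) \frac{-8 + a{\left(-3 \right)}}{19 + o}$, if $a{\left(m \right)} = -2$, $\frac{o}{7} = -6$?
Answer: $- \frac{980}{23} \approx -42.609$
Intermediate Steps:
$o = -42$ ($o = 7 \left(-6\right) = -42$)
$7 \left(-14\right) \frac{-8 + a{\left(-3 \right)}}{19 + o} = 7 \left(-14\right) \frac{-8 - 2}{19 - 42} = - 98 \left(- \frac{10}{-23}\right) = - 98 \left(\left(-10\right) \left(- \frac{1}{23}\right)\right) = \left(-98\right) \frac{10}{23} = - \frac{980}{23}$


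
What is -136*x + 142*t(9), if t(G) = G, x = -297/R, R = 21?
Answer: 22410/7 ≈ 3201.4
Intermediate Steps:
x = -99/7 (x = -297/21 = -297*1/21 = -99/7 ≈ -14.143)
-136*x + 142*t(9) = -136*(-99/7) + 142*9 = 13464/7 + 1278 = 22410/7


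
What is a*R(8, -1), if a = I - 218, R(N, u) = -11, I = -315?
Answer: 5863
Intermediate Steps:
a = -533 (a = -315 - 218 = -533)
a*R(8, -1) = -533*(-11) = 5863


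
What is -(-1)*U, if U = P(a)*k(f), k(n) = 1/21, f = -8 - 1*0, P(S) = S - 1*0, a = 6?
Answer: 2/7 ≈ 0.28571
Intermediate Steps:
P(S) = S (P(S) = S + 0 = S)
f = -8 (f = -8 + 0 = -8)
k(n) = 1/21
U = 2/7 (U = 6*(1/21) = 2/7 ≈ 0.28571)
-(-1)*U = -(-1)*2/7 = -1*(-2/7) = 2/7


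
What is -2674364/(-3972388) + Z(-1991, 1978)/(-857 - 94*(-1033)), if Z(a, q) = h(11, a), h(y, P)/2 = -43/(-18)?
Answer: 82739938618/122889369555 ≈ 0.67329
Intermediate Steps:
h(y, P) = 43/9 (h(y, P) = 2*(-43/(-18)) = 2*(-43*(-1/18)) = 2*(43/18) = 43/9)
Z(a, q) = 43/9
-2674364/(-3972388) + Z(-1991, 1978)/(-857 - 94*(-1033)) = -2674364/(-3972388) + 43/(9*(-857 - 94*(-1033))) = -2674364*(-1/3972388) + 43/(9*(-857 + 97102)) = 95513/141871 + (43/9)/96245 = 95513/141871 + (43/9)*(1/96245) = 95513/141871 + 43/866205 = 82739938618/122889369555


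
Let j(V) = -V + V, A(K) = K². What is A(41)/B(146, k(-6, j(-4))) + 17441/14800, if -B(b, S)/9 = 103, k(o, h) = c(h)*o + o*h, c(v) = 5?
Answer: -8710993/13719600 ≈ -0.63493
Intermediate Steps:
j(V) = 0
k(o, h) = 5*o + h*o (k(o, h) = 5*o + o*h = 5*o + h*o)
B(b, S) = -927 (B(b, S) = -9*103 = -927)
A(41)/B(146, k(-6, j(-4))) + 17441/14800 = 41²/(-927) + 17441/14800 = 1681*(-1/927) + 17441*(1/14800) = -1681/927 + 17441/14800 = -8710993/13719600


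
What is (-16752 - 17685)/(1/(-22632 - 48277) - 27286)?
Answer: 2441893233/1934822975 ≈ 1.2621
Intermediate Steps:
(-16752 - 17685)/(1/(-22632 - 48277) - 27286) = -34437/(1/(-70909) - 27286) = -34437/(-1/70909 - 27286) = -34437/(-1934822975/70909) = -34437*(-70909/1934822975) = 2441893233/1934822975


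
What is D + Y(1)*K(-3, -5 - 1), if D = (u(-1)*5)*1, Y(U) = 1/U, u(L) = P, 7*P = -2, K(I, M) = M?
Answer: -52/7 ≈ -7.4286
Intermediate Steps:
P = -2/7 (P = (⅐)*(-2) = -2/7 ≈ -0.28571)
u(L) = -2/7
Y(U) = 1/U
D = -10/7 (D = -2/7*5*1 = -10/7*1 = -10/7 ≈ -1.4286)
D + Y(1)*K(-3, -5 - 1) = -10/7 + (-5 - 1)/1 = -10/7 + 1*(-6) = -10/7 - 6 = -52/7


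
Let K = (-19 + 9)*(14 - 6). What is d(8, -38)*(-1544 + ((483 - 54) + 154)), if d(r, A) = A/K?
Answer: -18259/40 ≈ -456.48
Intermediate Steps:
K = -80 (K = -10*8 = -80)
d(r, A) = -A/80 (d(r, A) = A/(-80) = A*(-1/80) = -A/80)
d(8, -38)*(-1544 + ((483 - 54) + 154)) = (-1/80*(-38))*(-1544 + ((483 - 54) + 154)) = 19*(-1544 + (429 + 154))/40 = 19*(-1544 + 583)/40 = (19/40)*(-961) = -18259/40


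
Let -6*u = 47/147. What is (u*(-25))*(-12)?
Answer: -2350/147 ≈ -15.986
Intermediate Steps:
u = -47/882 (u = -47/(6*147) = -⅙*47/147 = -47/882 ≈ -0.053288)
(u*(-25))*(-12) = -47/882*(-25)*(-12) = (1175/882)*(-12) = -2350/147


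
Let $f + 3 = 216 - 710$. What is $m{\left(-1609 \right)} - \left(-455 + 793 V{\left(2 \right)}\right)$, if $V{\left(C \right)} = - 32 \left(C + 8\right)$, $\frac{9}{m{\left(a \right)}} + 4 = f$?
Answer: $\frac{42453902}{167} \approx 2.5422 \cdot 10^{5}$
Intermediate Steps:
$f = -497$ ($f = -3 + \left(216 - 710\right) = -3 - 494 = -497$)
$m{\left(a \right)} = - \frac{3}{167}$ ($m{\left(a \right)} = \frac{9}{-4 - 497} = \frac{9}{-501} = 9 \left(- \frac{1}{501}\right) = - \frac{3}{167}$)
$V{\left(C \right)} = -256 - 32 C$ ($V{\left(C \right)} = - 32 \left(8 + C\right) = -256 - 32 C$)
$m{\left(-1609 \right)} - \left(-455 + 793 V{\left(2 \right)}\right) = - \frac{3}{167} - \left(-455 + 793 \left(-256 - 64\right)\right) = - \frac{3}{167} + \left(\left(-793\right) \left(-320\right) + 455\right) = - \frac{3}{167} + \left(253760 + 455\right) = - \frac{3}{167} + 254215 = \frac{42453902}{167}$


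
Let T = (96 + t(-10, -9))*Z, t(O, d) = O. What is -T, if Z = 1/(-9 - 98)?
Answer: 86/107 ≈ 0.80374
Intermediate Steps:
Z = -1/107 (Z = 1/(-107) = -1/107 ≈ -0.0093458)
T = -86/107 (T = (96 - 10)*(-1/107) = 86*(-1/107) = -86/107 ≈ -0.80374)
-T = -1*(-86/107) = 86/107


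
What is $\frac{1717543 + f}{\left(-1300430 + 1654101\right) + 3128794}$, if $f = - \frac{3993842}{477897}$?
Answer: $\frac{820804653229}{1664259576105} \approx 0.4932$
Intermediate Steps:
$f = - \frac{3993842}{477897}$ ($f = \left(-3993842\right) \frac{1}{477897} = - \frac{3993842}{477897} \approx -8.3571$)
$\frac{1717543 + f}{\left(-1300430 + 1654101\right) + 3128794} = \frac{1717543 - \frac{3993842}{477897}}{\left(-1300430 + 1654101\right) + 3128794} = \frac{820804653229}{477897 \left(353671 + 3128794\right)} = \frac{820804653229}{477897 \cdot 3482465} = \frac{820804653229}{477897} \cdot \frac{1}{3482465} = \frac{820804653229}{1664259576105}$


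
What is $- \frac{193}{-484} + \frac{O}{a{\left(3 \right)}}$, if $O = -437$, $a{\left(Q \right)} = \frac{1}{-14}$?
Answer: $\frac{2961305}{484} \approx 6118.4$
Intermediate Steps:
$a{\left(Q \right)} = - \frac{1}{14}$
$- \frac{193}{-484} + \frac{O}{a{\left(3 \right)}} = - \frac{193}{-484} - \frac{437}{- \frac{1}{14}} = \left(-193\right) \left(- \frac{1}{484}\right) - -6118 = \frac{193}{484} + 6118 = \frac{2961305}{484}$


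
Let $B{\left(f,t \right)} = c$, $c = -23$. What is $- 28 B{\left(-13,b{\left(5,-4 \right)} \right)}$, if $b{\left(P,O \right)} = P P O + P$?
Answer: $644$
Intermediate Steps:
$b{\left(P,O \right)} = P + O P^{2}$ ($b{\left(P,O \right)} = P^{2} O + P = O P^{2} + P = P + O P^{2}$)
$B{\left(f,t \right)} = -23$
$- 28 B{\left(-13,b{\left(5,-4 \right)} \right)} = \left(-28\right) \left(-23\right) = 644$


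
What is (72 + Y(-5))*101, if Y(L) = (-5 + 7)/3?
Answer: 22018/3 ≈ 7339.3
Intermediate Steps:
Y(L) = ⅔ (Y(L) = 2*(⅓) = ⅔)
(72 + Y(-5))*101 = (72 + ⅔)*101 = (218/3)*101 = 22018/3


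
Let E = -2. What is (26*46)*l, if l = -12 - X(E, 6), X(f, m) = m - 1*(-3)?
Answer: -25116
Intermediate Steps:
X(f, m) = 3 + m (X(f, m) = m + 3 = 3 + m)
l = -21 (l = -12 - (3 + 6) = -12 - 1*9 = -12 - 9 = -21)
(26*46)*l = (26*46)*(-21) = 1196*(-21) = -25116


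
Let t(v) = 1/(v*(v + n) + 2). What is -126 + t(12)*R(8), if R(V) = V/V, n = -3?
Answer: -13859/110 ≈ -125.99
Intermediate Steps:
R(V) = 1
t(v) = 1/(2 + v*(-3 + v)) (t(v) = 1/(v*(v - 3) + 2) = 1/(v*(-3 + v) + 2) = 1/(2 + v*(-3 + v)))
-126 + t(12)*R(8) = -126 + 1/(2 + 12² - 3*12) = -126 + 1/(2 + 144 - 36) = -126 + 1/110 = -13859/110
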